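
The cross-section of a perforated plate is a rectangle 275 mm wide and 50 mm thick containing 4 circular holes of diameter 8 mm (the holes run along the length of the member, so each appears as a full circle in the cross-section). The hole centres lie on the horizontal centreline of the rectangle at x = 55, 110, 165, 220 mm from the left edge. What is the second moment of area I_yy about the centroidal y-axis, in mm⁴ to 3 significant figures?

I_yy ≈ 8.59 × 10⁷ mm⁴

Decompose the section into non-overlapping parts with the origin at the bottom-left of its bounding rectangle.
Plate: 275 × 50, A = 13 750 mm², x = 137.5 mm, Ī = 86 653 646 mm⁴.
Hole 1 (subtracted): ⌀8, A = 50.265 mm², x = 55 mm, Ī = 201.06 mm⁴.
Hole 2 (subtracted): ⌀8, A = 50.265 mm², x = 110 mm, Ī = 201.06 mm⁴.
Hole 3 (subtracted): ⌀8, A = 50.265 mm², x = 165 mm, Ī = 201.06 mm⁴.
Hole 4 (subtracted): ⌀8, A = 50.265 mm², x = 220 mm, Ī = 201.06 mm⁴.
By symmetry the centroid is at mid-width, x̄ = 137.5 mm.
Transfer each piece to the centroidal y-axis using Ī + A·d² with d = x − 137.5:
  plate: d = 0 mm → contributes +86 653 646 mm⁴
  hole 1: d = -82.5 mm → contributes −342 321 mm⁴
  hole 2: d = -27.5 mm → contributes −38 214 mm⁴
  hole 3: d = 27.5 mm → contributes −38 214 mm⁴
  hole 4: d = 82.5 mm → contributes −342 321 mm⁴
Total I = 85 892 576 mm⁴.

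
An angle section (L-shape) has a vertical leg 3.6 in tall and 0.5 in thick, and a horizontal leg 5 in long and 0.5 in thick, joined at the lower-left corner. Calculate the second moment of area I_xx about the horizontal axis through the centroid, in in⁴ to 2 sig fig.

Split into non-overlapping primitives; take the origin at the lower-left of the bounding box.
Vertical leg: 0.5 × 3.6, A = 1.8 in², y = 1.8 in, Ī = 1.944 in⁴.
Horizontal leg (remainder): 4.5 × 0.5, A = 2.25 in², y = 0.25 in, Ī = 0.04688 in⁴.
Centroid: ȳ = ΣA·y / ΣA = 0.9389 in.
Transfer each piece to the horizontal axis through the centroid using Ī + A·d² with d = y − 0.9389:
  vertical leg: d = 0.8611 in → contributes +3.279 in⁴
  horizontal leg (remainder): d = -0.6889 in → contributes +1.115 in⁴
Total I = 4.393 in⁴.

I_xx ≈ 4.4 in⁴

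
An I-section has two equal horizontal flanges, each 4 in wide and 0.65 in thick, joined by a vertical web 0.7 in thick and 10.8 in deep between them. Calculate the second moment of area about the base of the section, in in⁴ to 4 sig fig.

I_base ≈ 711.1 in⁴

Break the section into simple shapes (no overlaps), measuring from the bottom-left corner of the bounding box.
Bottom flange: 4 × 0.65, A = 2.6 in², y = 0.325 in, Ī = 0.0915417 in⁴.
Web: 0.7 × 10.8, A = 7.56 in², y = 6.05 in, Ī = 73.4832 in⁴.
Top flange: 4 × 0.65, A = 2.6 in², y = 11.775 in, Ī = 0.0915417 in⁴.
Transfer each piece to a horizontal axis along the bottom face using Ī + A·d² with d = y − 0:
  bottom flange: d = 0.325 in → contributes +0.366167 in⁴
  web: d = 6.05 in → contributes +350.198 in⁴
  top flange: d = 11.775 in → contributes +360.583 in⁴
Total I = 711.147 in⁴.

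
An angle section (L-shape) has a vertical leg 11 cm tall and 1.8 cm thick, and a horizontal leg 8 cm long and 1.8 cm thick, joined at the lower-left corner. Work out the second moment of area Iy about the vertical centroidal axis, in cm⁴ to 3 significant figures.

Iy ≈ 155 cm⁴

Split into non-overlapping primitives; take the origin at the lower-left of the bounding box.
Vertical leg: 1.8 × 11, A = 19.8 cm², x = 0.9 cm, Ī = 5.346 cm⁴.
Horizontal leg (remainder): 6.2 × 1.8, A = 11.16 cm², x = 4.9 cm, Ī = 35.749 cm⁴.
Centroid: x̄ = ΣA·x / ΣA = 2.3419 cm.
Transfer each piece to the vertical centroidal axis using Ī + A·d² with d = x − 2.3419:
  vertical leg: d = -1.4419 cm → contributes +46.509 cm⁴
  horizontal leg (remainder): d = 2.5581 cm → contributes +108.78 cm⁴
Total I = 155.29 cm⁴.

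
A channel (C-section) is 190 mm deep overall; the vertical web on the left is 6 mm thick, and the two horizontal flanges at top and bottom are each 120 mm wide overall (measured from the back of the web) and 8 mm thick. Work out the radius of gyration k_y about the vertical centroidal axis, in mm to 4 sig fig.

k_y ≈ 38.98 mm

Split into non-overlapping primitives; take the origin at the lower-left of the bounding box.
Web: 6 × 190, A = 1 140 mm², x = 3 mm, Ī = 3 420 mm⁴.
Top flange (beyond web): 114 × 8, A = 912 mm², x = 63 mm, Ī = 987 696 mm⁴.
Bottom flange (beyond web): 114 × 8, A = 912 mm², x = 63 mm, Ī = 987 696 mm⁴.
Centroid: x̄ = ΣA·x / ΣA = 39.9231 mm.
Transfer each piece to the vertical centroidal axis using Ī + A·d² with d = x − 39.9231:
  web: d = -36.9231 mm → contributes +1 557 598 mm⁴
  top flange (beyond web): d = 23.0769 mm → contributes +1 473 376 mm⁴
  bottom flange (beyond web): d = 23.0769 mm → contributes +1 473 376 mm⁴
Total I = 4 504 350 mm⁴.
Radius of gyration: k = √(I/A) = √(4 504 350 / 2 964) = 38.9832 mm.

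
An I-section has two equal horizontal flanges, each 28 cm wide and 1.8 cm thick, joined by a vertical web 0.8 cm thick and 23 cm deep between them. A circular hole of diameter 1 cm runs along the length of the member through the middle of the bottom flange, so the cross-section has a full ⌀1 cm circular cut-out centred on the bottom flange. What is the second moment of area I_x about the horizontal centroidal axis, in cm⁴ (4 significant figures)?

I_x ≈ 1.622 × 10⁴ cm⁴

Treat the section as a set of non-overlapping primitives; coordinates are from the bounding-box lower-left.
Bottom flange: 28 × 1.8, A = 50.4 cm², y = 0.9 cm, Ī = 13.608 cm⁴.
Web: 0.8 × 23, A = 18.4 cm², y = 13.3 cm, Ī = 811.133 cm⁴.
Top flange: 28 × 1.8, A = 50.4 cm², y = 25.7 cm, Ī = 13.608 cm⁴.
Hole (subtracted): ⌀1, A = 0.785398 cm², y = 0.9 cm, Ī = 0.0490874 cm⁴.
Centroid: ȳ = ΣA·y / ΣA = 13.3822 cm.
Transfer each piece to the horizontal centroidal axis using Ī + A·d² with d = y − 13.3822:
  bottom flange: d = -12.4822 cm → contributes +7866.25 cm⁴
  web: d = -0.0822444 cm → contributes +811.258 cm⁴
  top flange: d = 12.3178 cm → contributes +7660.65 cm⁴
  hole: d = -12.4822 cm → contributes −122.419 cm⁴
Total I = 16215.7 cm⁴.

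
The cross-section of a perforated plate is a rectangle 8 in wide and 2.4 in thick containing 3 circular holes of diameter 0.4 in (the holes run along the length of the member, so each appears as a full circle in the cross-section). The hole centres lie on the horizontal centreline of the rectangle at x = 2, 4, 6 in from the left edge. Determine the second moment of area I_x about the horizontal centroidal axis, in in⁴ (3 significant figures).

Break the section into simple shapes (no overlaps), measuring from the bottom-left corner of the bounding box.
Plate: 8 × 2.4, A = 19.2 in², y = 1.2 in, Ī = 9.216 in⁴.
Hole 1 (subtracted): ⌀0.4, A = 0.12566 in², y = 1.2 in, Ī = 0.0012566 in⁴.
Hole 2 (subtracted): ⌀0.4, A = 0.12566 in², y = 1.2 in, Ī = 0.0012566 in⁴.
Hole 3 (subtracted): ⌀0.4, A = 0.12566 in², y = 1.2 in, Ī = 0.0012566 in⁴.
By symmetry the centroid is at mid-height, ȳ = 1.2 in.
All pieces are centred on the horizontal centroidal axis, so I = ΣĪ (holes subtracted) = 9.2122 in⁴.

I_x ≈ 9.21 in⁴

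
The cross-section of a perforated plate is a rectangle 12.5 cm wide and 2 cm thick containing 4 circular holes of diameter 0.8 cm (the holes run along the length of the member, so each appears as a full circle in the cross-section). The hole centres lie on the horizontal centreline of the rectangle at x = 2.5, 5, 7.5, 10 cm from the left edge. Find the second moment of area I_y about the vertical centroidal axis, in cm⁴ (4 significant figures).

Treat the section as a set of non-overlapping primitives; coordinates are from the bounding-box lower-left.
Plate: 12.5 × 2, A = 25 cm², x = 6.25 cm, Ī = 325.521 cm⁴.
Hole 1 (subtracted): ⌀0.8, A = 0.502655 cm², x = 2.5 cm, Ī = 0.0201062 cm⁴.
Hole 2 (subtracted): ⌀0.8, A = 0.502655 cm², x = 5 cm, Ī = 0.0201062 cm⁴.
Hole 3 (subtracted): ⌀0.8, A = 0.502655 cm², x = 7.5 cm, Ī = 0.0201062 cm⁴.
Hole 4 (subtracted): ⌀0.8, A = 0.502655 cm², x = 10 cm, Ī = 0.0201062 cm⁴.
By symmetry the centroid is at mid-width, x̄ = 6.25 cm.
Transfer each piece to the vertical centroidal axis using Ī + A·d² with d = x − 6.25:
  plate: d = 0 cm → contributes +325.521 cm⁴
  hole 1: d = -3.75 cm → contributes −7.08869 cm⁴
  hole 2: d = -1.25 cm → contributes −0.805504 cm⁴
  hole 3: d = 1.25 cm → contributes −0.805504 cm⁴
  hole 4: d = 3.75 cm → contributes −7.08869 cm⁴
Total I = 309.732 cm⁴.

I_y ≈ 309.7 cm⁴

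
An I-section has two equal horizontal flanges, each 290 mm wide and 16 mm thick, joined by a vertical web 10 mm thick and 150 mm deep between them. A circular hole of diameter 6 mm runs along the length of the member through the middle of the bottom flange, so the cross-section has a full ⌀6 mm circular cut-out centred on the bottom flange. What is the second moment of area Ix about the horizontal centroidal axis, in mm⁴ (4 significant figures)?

Ix ≈ 6.675 × 10⁷ mm⁴

Decompose the section into non-overlapping parts with the origin at the bottom-left of its bounding rectangle.
Bottom flange: 290 × 16, A = 4 640 mm², y = 8 mm, Ī = 98986.7 mm⁴.
Web: 10 × 150, A = 1 500 mm², y = 91 mm, Ī = 2 812 500 mm⁴.
Top flange: 290 × 16, A = 4 640 mm², y = 174 mm, Ī = 98986.7 mm⁴.
Hole (subtracted): ⌀6, A = 28.2743 mm², y = 8 mm, Ī = 63.6173 mm⁴.
Centroid: ȳ = ΣA·y / ΣA = 91.2183 mm.
Transfer each piece to the horizontal centroidal axis using Ī + A·d² with d = y − 91.2183:
  bottom flange: d = -83.2183 mm → contributes +32 232 287 mm⁴
  web: d = -0.218269 mm → contributes +2 812 571 mm⁴
  top flange: d = 82.7817 mm → contributes +31 896 048 mm⁴
  hole: d = -83.2183 mm → contributes −195 871 mm⁴
Total I = 66 745 036 mm⁴.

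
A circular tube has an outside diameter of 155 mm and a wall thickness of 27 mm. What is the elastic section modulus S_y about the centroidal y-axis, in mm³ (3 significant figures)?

Treat the section as a set of non-overlapping primitives; coordinates are from the bounding-box lower-left.
Outer circle: ⌀155, A = 18 869 mm², x = 77.5 mm, Ī = 28 333 269 mm⁴.
Bore (subtracted): ⌀101, A = 8011.8 mm², x = 77.5 mm, Ī = 5 108 053 mm⁴.
By symmetry the centroid is at mid-width, x̄ = 77.5 mm.
All pieces are centred on the centroidal y-axis, so I = ΣĪ (holes subtracted) = 23 225 216 mm⁴.
Extreme fibre distance c = 77.5 mm; S = I/c = 299 680 mm³.

S_y ≈ 3.00 × 10⁵ mm³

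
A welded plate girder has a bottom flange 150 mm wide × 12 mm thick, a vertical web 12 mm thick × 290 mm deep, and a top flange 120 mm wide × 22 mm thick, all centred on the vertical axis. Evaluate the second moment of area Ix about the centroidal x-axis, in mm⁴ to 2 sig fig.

Ix ≈ 1.3 × 10⁸ mm⁴

Decompose the section into non-overlapping parts with the origin at the bottom-left of its bounding rectangle.
Bottom plate: 150 × 12, A = 1 800 mm², y = 6 mm, Ī = 21 600 mm⁴.
Web plate: 12 × 290, A = 3 480 mm², y = 157 mm, Ī = 24 389 000 mm⁴.
Top plate: 120 × 22, A = 2 640 mm², y = 313 mm, Ī = 106 480 mm⁴.
Centroid: ȳ = ΣA·y / ΣA = 174.7 mm.
Transfer each piece to the centroidal x-axis using Ī + A·d² with d = y − 174.7:
  bottom plate: d = -168.7 mm → contributes +51 238 000 mm⁴
  web plate: d = -17.68 mm → contributes +25 477 010 mm⁴
  top plate: d = 138.3 mm → contributes +50 614 747 mm⁴
Total I = 127 329 758 mm⁴.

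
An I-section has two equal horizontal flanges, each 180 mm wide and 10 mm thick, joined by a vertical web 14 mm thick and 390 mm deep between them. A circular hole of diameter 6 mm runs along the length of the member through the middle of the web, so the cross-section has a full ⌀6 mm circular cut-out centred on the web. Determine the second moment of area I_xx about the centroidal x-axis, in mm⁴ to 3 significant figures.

I_xx ≈ 2.13 × 10⁸ mm⁴

Break the section into simple shapes (no overlaps), measuring from the bottom-left corner of the bounding box.
Bottom flange: 180 × 10, A = 1 800 mm², y = 5 mm, Ī = 15 000 mm⁴.
Web: 14 × 390, A = 5 460 mm², y = 205 mm, Ī = 69 205 500 mm⁴.
Top flange: 180 × 10, A = 1 800 mm², y = 405 mm, Ī = 15 000 mm⁴.
Hole (subtracted): ⌀6, A = 28.274 mm², y = 205 mm, Ī = 63.617 mm⁴.
By symmetry the centroid is at mid-height, ȳ = 205 mm.
Transfer each piece to the centroidal x-axis using Ī + A·d² with d = y − 205:
  bottom flange: d = -200 mm → contributes +72 015 000 mm⁴
  web: d = 0 mm → contributes +69 205 500 mm⁴
  top flange: d = 200 mm → contributes +72 015 000 mm⁴
  hole: d = 0 mm → contributes −63.617 mm⁴
Total I = 213 235 436 mm⁴.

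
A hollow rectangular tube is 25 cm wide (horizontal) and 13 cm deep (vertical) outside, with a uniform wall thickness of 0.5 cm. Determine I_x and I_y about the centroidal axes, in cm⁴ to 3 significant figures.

Split into non-overlapping primitives; take the origin at the lower-left of the bounding box.
Outer rectangle: 25 × 13, A = 325 cm², y = 6.5 cm, Ī = 4577.1 cm⁴.
Inner void (subtracted): 24 × 12, A = 288 cm², y = 6.5 cm, Ī = 3 456 cm⁴.
By symmetry the centroid is at mid-height, ȳ = 6.5 cm.
All pieces are centred on the centroidal x-axis, so I = ΣĪ (holes subtracted) = 1121.1 cm⁴.
Repeating about the centroidal y-axis gives I_y = 3103.1 cm⁴.

I_x ≈ 1120 cm⁴, I_y ≈ 3100 cm⁴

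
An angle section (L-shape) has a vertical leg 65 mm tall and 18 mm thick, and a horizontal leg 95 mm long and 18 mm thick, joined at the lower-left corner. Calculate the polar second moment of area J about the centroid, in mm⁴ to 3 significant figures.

Break the section into simple shapes (no overlaps), measuring from the bottom-left corner of the bounding box.
Vertical leg: 18 × 65, A = 1 170 mm², y = 32.5 mm, Ī = 411 938 mm⁴.
Horizontal leg (remainder): 77 × 18, A = 1 386 mm², y = 9 mm, Ī = 37 422 mm⁴.
Centroid: ȳ = ΣA·y / ΣA = 19.757 mm.
Transfer each piece to the centroidal x-axis using Ī + A·d² with d = y − 19.757:
  vertical leg: d = 12.743 mm → contributes +601 926 mm⁴
  horizontal leg (remainder): d = -10.757 mm → contributes +197 802 mm⁴
Total I = 799 727 mm⁴.
For the y-axis: x̄ = 34.757 mm.
Repeating about the centroidal y-axis gives I_y = 2 147 837 mm⁴.
Polar second moment: J = I_x + I_y = 2 947 564 mm⁴.

J ≈ 2.95 × 10⁶ mm⁴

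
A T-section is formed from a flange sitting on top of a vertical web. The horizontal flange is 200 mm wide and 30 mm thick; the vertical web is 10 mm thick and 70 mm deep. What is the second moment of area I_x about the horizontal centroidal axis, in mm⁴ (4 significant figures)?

I_x ≈ 2.303 × 10⁶ mm⁴

Treat the section as a set of non-overlapping primitives; coordinates are from the bounding-box lower-left.
Flange: 200 × 30, A = 6 000 mm², y = 85 mm, Ī = 450 000 mm⁴.
Web: 10 × 70, A = 700 mm², y = 35 mm, Ī = 285 833 mm⁴.
Centroid: ȳ = ΣA·y / ΣA = 79.7761 mm.
Transfer each piece to the horizontal centroidal axis using Ī + A·d² with d = y − 79.7761:
  flange: d = 5.22388 mm → contributes +613 734 mm⁴
  web: d = -44.7761 mm → contributes +1 689 264 mm⁴
Total I = 2 302 998 mm⁴.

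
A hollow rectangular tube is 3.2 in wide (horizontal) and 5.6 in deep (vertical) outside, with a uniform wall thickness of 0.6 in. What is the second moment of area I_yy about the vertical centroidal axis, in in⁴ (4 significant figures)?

Decompose the section into non-overlapping parts with the origin at the bottom-left of its bounding rectangle.
Outer rectangle: 3.2 × 5.6, A = 17.92 in², x = 1.6 in, Ī = 15.2917 in⁴.
Inner void (subtracted): 2 × 4.4, A = 8.8 in², x = 1.6 in, Ī = 2.93333 in⁴.
By symmetry the centroid is at mid-width, x̄ = 1.6 in.
All pieces are centred on the vertical centroidal axis, so I = ΣĪ (holes subtracted) = 12.3584 in⁴.

I_yy ≈ 12.36 in⁴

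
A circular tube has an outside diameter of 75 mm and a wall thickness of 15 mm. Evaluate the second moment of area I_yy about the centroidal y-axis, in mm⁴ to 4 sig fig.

I_yy ≈ 1.352 × 10⁶ mm⁴

Break the section into simple shapes (no overlaps), measuring from the bottom-left corner of the bounding box.
Outer circle: ⌀75, A = 4417.86 mm², x = 37.5 mm, Ī = 1 553 156 mm⁴.
Bore (subtracted): ⌀45, A = 1590.43 mm², x = 37.5 mm, Ī = 201 289 mm⁴.
By symmetry the centroid is at mid-width, x̄ = 37.5 mm.
All pieces are centred on the centroidal y-axis, so I = ΣĪ (holes subtracted) = 1 351 867 mm⁴.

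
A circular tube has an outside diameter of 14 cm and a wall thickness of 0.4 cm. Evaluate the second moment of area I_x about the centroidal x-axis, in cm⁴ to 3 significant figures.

Break the section into simple shapes (no overlaps), measuring from the bottom-left corner of the bounding box.
Outer circle: ⌀14, A = 153.94 cm², y = 7 cm, Ī = 1885.7 cm⁴.
Bore (subtracted): ⌀13.2, A = 136.85 cm², y = 7 cm, Ī = 1490.3 cm⁴.
By symmetry the centroid is at mid-height, ȳ = 7 cm.
All pieces are centred on the centroidal x-axis, so I = ΣĪ (holes subtracted) = 395.47 cm⁴.

I_x ≈ 395 cm⁴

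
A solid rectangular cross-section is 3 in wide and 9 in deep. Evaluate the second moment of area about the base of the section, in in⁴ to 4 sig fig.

The section: 3 × 9, A = 27 in², y = 4.5 in, Ī = 182.25 in⁴.
Transfer it to a horizontal axis along the bottom face using Ī + A·d² with d = y − 0:
  the section: d = 4.5 in → contributes +729 in⁴
Total I = 729 in⁴.

I_base ≈ 729.0 in⁴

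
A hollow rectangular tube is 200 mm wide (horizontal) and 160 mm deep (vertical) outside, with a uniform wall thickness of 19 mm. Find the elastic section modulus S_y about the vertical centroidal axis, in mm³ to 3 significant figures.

Treat the section as a set of non-overlapping primitives; coordinates are from the bounding-box lower-left.
Outer rectangle: 200 × 160, A = 32 000 mm², x = 100 mm, Ī = 106 666 667 mm⁴.
Inner void (subtracted): 162 × 122, A = 19 764 mm², x = 100 mm, Ī = 43 223 868 mm⁴.
By symmetry the centroid is at mid-width, x̄ = 100 mm.
All pieces are centred on the vertical centroidal axis, so I = ΣĪ (holes subtracted) = 63 442 799 mm⁴.
Extreme fibre distance c = 100 mm; S = I/c = 634 428 mm³.

S_y ≈ 6.34 × 10⁵ mm³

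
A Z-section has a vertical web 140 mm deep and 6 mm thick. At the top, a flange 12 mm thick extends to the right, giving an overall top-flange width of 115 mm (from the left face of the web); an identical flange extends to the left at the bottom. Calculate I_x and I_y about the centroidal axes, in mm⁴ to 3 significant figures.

Decompose the section into non-overlapping parts with the origin at the bottom-left of its bounding rectangle.
Web: 6 × 140, A = 840 mm², y = 70 mm, Ī = 1 372 000 mm⁴.
Top flange (beyond web): 109 × 12, A = 1 308 mm², y = 134 mm, Ī = 15 696 mm⁴.
Bottom flange (beyond web): 109 × 12, A = 1 308 mm², y = 6 mm, Ī = 15 696 mm⁴.
Centroid: ȳ = ΣA·y / ΣA = 70 mm.
Transfer each piece to the centroidal x-axis using Ī + A·d² with d = y − 70:
  web: d = 0 mm → contributes +1 372 000 mm⁴
  top flange (beyond web): d = 64 mm → contributes +5 373 264 mm⁴
  bottom flange (beyond web): d = -64 mm → contributes +5 373 264 mm⁴
Total I = 12 118 528 mm⁴.
For the y-axis: x̄ = 112 mm.
Repeating about the centroidal y-axis gives I_y = 11 241 728 mm⁴.

I_x ≈ 1.21 × 10⁷ mm⁴, I_y ≈ 1.12 × 10⁷ mm⁴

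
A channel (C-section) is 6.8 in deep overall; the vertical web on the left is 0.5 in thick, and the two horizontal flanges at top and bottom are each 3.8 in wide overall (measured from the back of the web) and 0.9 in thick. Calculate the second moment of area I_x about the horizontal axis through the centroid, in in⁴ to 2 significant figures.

Decompose the section into non-overlapping parts with the origin at the bottom-left of its bounding rectangle.
Web: 0.5 × 6.8, A = 3.4 in², y = 3.4 in, Ī = 13.1 in⁴.
Top flange (beyond web): 3.3 × 0.9, A = 2.97 in², y = 6.35 in, Ī = 0.2005 in⁴.
Bottom flange (beyond web): 3.3 × 0.9, A = 2.97 in², y = 0.45 in, Ī = 0.2005 in⁴.
By symmetry the centroid is at mid-height, ȳ = 3.4 in.
Transfer each piece to the horizontal axis through the centroid using Ī + A·d² with d = y − 3.4:
  web: d = 0 in → contributes +13.1 in⁴
  top flange (beyond web): d = 2.95 in → contributes +26.05 in⁴
  bottom flange (beyond web): d = -2.95 in → contributes +26.05 in⁴
Total I = 65.2 in⁴.

I_x ≈ 65 in⁴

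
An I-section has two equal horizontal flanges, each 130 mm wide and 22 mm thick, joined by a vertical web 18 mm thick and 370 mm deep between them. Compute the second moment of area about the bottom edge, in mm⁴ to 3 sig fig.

I_base ≈ 8.26 × 10⁸ mm⁴

Break the section into simple shapes (no overlaps), measuring from the bottom-left corner of the bounding box.
Bottom flange: 130 × 22, A = 2 860 mm², y = 11 mm, Ī = 115 353 mm⁴.
Web: 18 × 370, A = 6 660 mm², y = 207 mm, Ī = 75 979 500 mm⁴.
Top flange: 130 × 22, A = 2 860 mm², y = 403 mm, Ī = 115 353 mm⁴.
Transfer each piece to the bottom edge using Ī + A·d² with d = y − 0:
  bottom flange: d = 11 mm → contributes +461 413 mm⁴
  web: d = 207 mm → contributes +361 353 840 mm⁴
  top flange: d = 403 mm → contributes +464 605 093 mm⁴
Total I = 826 420 347 mm⁴.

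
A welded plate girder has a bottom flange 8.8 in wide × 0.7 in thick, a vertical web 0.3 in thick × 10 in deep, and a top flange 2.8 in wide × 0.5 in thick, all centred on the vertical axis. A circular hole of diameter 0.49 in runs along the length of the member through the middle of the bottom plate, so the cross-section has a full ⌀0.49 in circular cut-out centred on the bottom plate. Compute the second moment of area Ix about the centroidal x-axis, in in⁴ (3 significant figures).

Decompose the section into non-overlapping parts with the origin at the bottom-left of its bounding rectangle.
Bottom plate: 8.8 × 0.7, A = 6.16 in², y = 0.35 in, Ī = 0.25153 in⁴.
Web plate: 0.3 × 10, A = 3 in², y = 5.7 in, Ī = 25 in⁴.
Top plate: 2.8 × 0.5, A = 1.4 in², y = 10.95 in, Ī = 0.029167 in⁴.
Hole (subtracted): ⌀0.49, A = 0.18857 in², y = 0.35 in, Ī = 0.0028298 in⁴.
Centroid: ȳ = ΣA·y / ΣA = 3.3284 in.
Transfer each piece to the centroidal x-axis using Ī + A·d² with d = y − 3.3284:
  bottom plate: d = -2.9784 in → contributes +54.895 in⁴
  web plate: d = 2.3716 in → contributes +41.874 in⁴
  top plate: d = 7.6216 in → contributes +81.354 in⁴
  hole: d = -2.9784 in → contributes −1.6756 in⁴
Total I = 176.45 in⁴.

Ix ≈ 176 in⁴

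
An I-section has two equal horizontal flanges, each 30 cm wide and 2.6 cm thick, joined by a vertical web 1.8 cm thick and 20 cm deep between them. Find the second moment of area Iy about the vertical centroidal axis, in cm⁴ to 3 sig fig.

Break the section into simple shapes (no overlaps), measuring from the bottom-left corner of the bounding box.
Bottom flange: 30 × 2.6, A = 78 cm², x = 15 cm, Ī = 5 850 cm⁴.
Web: 1.8 × 20, A = 36 cm², x = 15 cm, Ī = 9.72 cm⁴.
Top flange: 30 × 2.6, A = 78 cm², x = 15 cm, Ī = 5 850 cm⁴.
By symmetry the centroid is at mid-width, x̄ = 15 cm.
All pieces are centred on the vertical centroidal axis, so I = ΣĪ = 11 710 cm⁴.

Iy ≈ 1.17 × 10⁴ cm⁴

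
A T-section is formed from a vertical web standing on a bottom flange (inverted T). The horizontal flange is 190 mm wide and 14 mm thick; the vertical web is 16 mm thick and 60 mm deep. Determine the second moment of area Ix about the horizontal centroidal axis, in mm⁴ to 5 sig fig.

Decompose the section into non-overlapping parts with the origin at the bottom-left of its bounding rectangle.
Flange: 190 × 14, A = 2 660 mm², y = 7 mm, Ī = 43446.67 mm⁴.
Web: 16 × 60, A = 960 mm², y = 44 mm, Ī = 288 000 mm⁴.
Centroid: ȳ = ΣA·y / ΣA = 16.81215 mm.
Transfer each piece to the horizontal centroidal axis using Ī + A·d² with d = y − 16.81215:
  flange: d = -9.812155 mm → contributes +299547.2 mm⁴
  web: d = 27.18785 mm → contributes +997611.8 mm⁴
Total I = 1 297 159 mm⁴.

Ix ≈ 1.2972 × 10⁶ mm⁴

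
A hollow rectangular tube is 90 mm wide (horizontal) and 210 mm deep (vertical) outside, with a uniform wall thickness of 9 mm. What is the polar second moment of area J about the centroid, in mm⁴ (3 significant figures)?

J ≈ 3.38 × 10⁷ mm⁴

Split into non-overlapping primitives; take the origin at the lower-left of the bounding box.
Outer rectangle: 90 × 210, A = 18 900 mm², y = 105 mm, Ī = 69 457 500 mm⁴.
Inner void (subtracted): 72 × 192, A = 13 824 mm², y = 105 mm, Ī = 42 467 328 mm⁴.
By symmetry the centroid is at mid-height, ȳ = 105 mm.
All pieces are centred on the centroidal x-axis, so I = ΣĪ (holes subtracted) = 26 990 172 mm⁴.
Repeating about the centroidal y-axis gives I_y = 6 785 532 mm⁴.
Polar second moment: J = I_x + I_y = 33 775 704 mm⁴.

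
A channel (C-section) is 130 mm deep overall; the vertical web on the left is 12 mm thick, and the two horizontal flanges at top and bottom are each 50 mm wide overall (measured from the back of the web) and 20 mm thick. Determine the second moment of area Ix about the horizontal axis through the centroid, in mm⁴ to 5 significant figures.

Break the section into simple shapes (no overlaps), measuring from the bottom-left corner of the bounding box.
Web: 12 × 130, A = 1 560 mm², y = 65 mm, Ī = 2 197 000 mm⁴.
Top flange (beyond web): 38 × 20, A = 760 mm², y = 120 mm, Ī = 25333.33 mm⁴.
Bottom flange (beyond web): 38 × 20, A = 760 mm², y = 10 mm, Ī = 25333.33 mm⁴.
By symmetry the centroid is at mid-height, ȳ = 65 mm.
Transfer each piece to the horizontal axis through the centroid using Ī + A·d² with d = y − 65:
  web: d = 0 mm → contributes +2 197 000 mm⁴
  top flange (beyond web): d = 55 mm → contributes +2 324 333 mm⁴
  bottom flange (beyond web): d = -55 mm → contributes +2 324 333 mm⁴
Total I = 6 845 667 mm⁴.

Ix ≈ 6.8457 × 10⁶ mm⁴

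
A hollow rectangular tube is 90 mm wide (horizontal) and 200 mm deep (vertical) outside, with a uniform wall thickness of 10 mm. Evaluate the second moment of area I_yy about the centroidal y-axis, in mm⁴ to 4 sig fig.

I_yy ≈ 7.005 × 10⁶ mm⁴

Break the section into simple shapes (no overlaps), measuring from the bottom-left corner of the bounding box.
Outer rectangle: 90 × 200, A = 18 000 mm², x = 45 mm, Ī = 12 150 000 mm⁴.
Inner void (subtracted): 70 × 180, A = 12 600 mm², x = 45 mm, Ī = 5 145 000 mm⁴.
By symmetry the centroid is at mid-width, x̄ = 45 mm.
All pieces are centred on the centroidal y-axis, so I = ΣĪ (holes subtracted) = 7 005 000 mm⁴.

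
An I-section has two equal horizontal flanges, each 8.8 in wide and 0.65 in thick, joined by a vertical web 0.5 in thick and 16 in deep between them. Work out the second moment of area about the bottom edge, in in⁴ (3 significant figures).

I_base ≈ 2420 in⁴

Break the section into simple shapes (no overlaps), measuring from the bottom-left corner of the bounding box.
Bottom flange: 8.8 × 0.65, A = 5.72 in², y = 0.325 in, Ī = 0.20139 in⁴.
Web: 0.5 × 16, A = 8 in², y = 8.65 in, Ī = 170.67 in⁴.
Top flange: 8.8 × 0.65, A = 5.72 in², y = 16.975 in, Ī = 0.20139 in⁴.
Transfer each piece to the base of the section using Ī + A·d² with d = y − 0:
  bottom flange: d = 0.325 in → contributes +0.80557 in⁴
  web: d = 8.65 in → contributes +769.25 in⁴
  top flange: d = 16.975 in → contributes +1648.4 in⁴
Total I = 2418.5 in⁴.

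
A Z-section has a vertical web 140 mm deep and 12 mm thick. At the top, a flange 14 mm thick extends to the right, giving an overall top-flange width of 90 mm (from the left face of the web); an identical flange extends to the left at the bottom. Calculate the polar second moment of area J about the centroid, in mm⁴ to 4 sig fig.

Break the section into simple shapes (no overlaps), measuring from the bottom-left corner of the bounding box.
Web: 12 × 140, A = 1 680 mm², y = 70 mm, Ī = 2 744 000 mm⁴.
Top flange (beyond web): 78 × 14, A = 1 092 mm², y = 133 mm, Ī = 17 836 mm⁴.
Bottom flange (beyond web): 78 × 14, A = 1 092 mm², y = 7 mm, Ī = 17 836 mm⁴.
Centroid: ȳ = ΣA·y / ΣA = 70 mm.
Transfer each piece to the centroidal x-axis using Ī + A·d² with d = y − 70:
  web: d = 0 mm → contributes +2 744 000 mm⁴
  top flange (beyond web): d = 63 mm → contributes +4 351 984 mm⁴
  bottom flange (beyond web): d = -63 mm → contributes +4 351 984 mm⁴
Total I = 11 447 968 mm⁴.
For the y-axis: x̄ = 84 mm.
Repeating about the centroidal y-axis gives I_y = 5 550 048 mm⁴.
Polar second moment: J = I_x + I_y = 16 998 016 mm⁴.

J ≈ 1.700 × 10⁷ mm⁴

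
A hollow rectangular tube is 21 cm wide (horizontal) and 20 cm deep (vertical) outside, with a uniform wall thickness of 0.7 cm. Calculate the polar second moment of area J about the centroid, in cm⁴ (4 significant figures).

Split into non-overlapping primitives; take the origin at the lower-left of the bounding box.
Outer rectangle: 21 × 20, A = 420 cm², y = 10 cm, Ī = 14 000 cm⁴.
Inner void (subtracted): 19.6 × 18.6, A = 364.56 cm², y = 10 cm, Ī = 10510.3 cm⁴.
By symmetry the centroid is at mid-height, ȳ = 10 cm.
All pieces are centred on the centroidal x-axis, so I = ΣĪ (holes subtracted) = 3489.74 cm⁴.
Repeating about the centroidal y-axis gives I_y = 3764.22 cm⁴.
Polar second moment: J = I_x + I_y = 7253.95 cm⁴.

J ≈ 7254 cm⁴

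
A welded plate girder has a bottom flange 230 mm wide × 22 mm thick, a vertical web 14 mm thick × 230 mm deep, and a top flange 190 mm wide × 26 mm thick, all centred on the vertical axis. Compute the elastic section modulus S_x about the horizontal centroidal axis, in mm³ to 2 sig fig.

S_x ≈ 1.2 × 10⁶ mm³

Treat the section as a set of non-overlapping primitives; coordinates are from the bounding-box lower-left.
Bottom plate: 230 × 22, A = 5 060 mm², y = 11 mm, Ī = 204 087 mm⁴.
Web plate: 14 × 230, A = 3 220 mm², y = 137 mm, Ī = 14 194 833 mm⁴.
Top plate: 190 × 26, A = 4 940 mm², y = 265 mm, Ī = 278 287 mm⁴.
Centroid: ȳ = ΣA·y / ΣA = 136.6 mm.
Transfer each piece to the horizontal centroidal axis using Ī + A·d² with d = y − 136.6:
  bottom plate: d = -125.6 mm → contributes +80 032 023 mm⁴
  web plate: d = 0.3964 mm → contributes +14 195 339 mm⁴
  top plate: d = 128.4 mm → contributes +81 717 287 mm⁴
Total I = 175 944 650 mm⁴.
Extreme fibre distance c = 141.4 mm; S = I/c = 1 244 336 mm³.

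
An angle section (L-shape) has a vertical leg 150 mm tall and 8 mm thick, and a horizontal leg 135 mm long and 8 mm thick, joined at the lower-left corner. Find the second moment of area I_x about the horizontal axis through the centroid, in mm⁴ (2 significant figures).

Split into non-overlapping primitives; take the origin at the lower-left of the bounding box.
Vertical leg: 8 × 150, A = 1 200 mm², y = 75 mm, Ī = 2 250 000 mm⁴.
Horizontal leg (remainder): 127 × 8, A = 1 016 mm², y = 4 mm, Ī = 5 419 mm⁴.
Centroid: ȳ = ΣA·y / ΣA = 42.45 mm.
Transfer each piece to the horizontal axis through the centroid using Ī + A·d² with d = y − 42.45:
  vertical leg: d = 32.55 mm → contributes +3 521 586 mm⁴
  horizontal leg (remainder): d = -38.45 mm → contributes +1 507 292 mm⁴
Total I = 5 028 879 mm⁴.

I_x ≈ 5.0 × 10⁶ mm⁴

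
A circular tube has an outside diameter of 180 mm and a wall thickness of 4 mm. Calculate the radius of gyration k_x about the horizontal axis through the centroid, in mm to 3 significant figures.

Break the section into simple shapes (no overlaps), measuring from the bottom-left corner of the bounding box.
Outer circle: ⌀180, A = 25 447 mm², y = 90 mm, Ī = 51 529 974 mm⁴.
Bore (subtracted): ⌀172, A = 23 235 mm², y = 90 mm, Ī = 42 961 920 mm⁴.
By symmetry the centroid is at mid-height, ȳ = 90 mm.
All pieces are centred on the horizontal axis through the centroid, so I = ΣĪ (holes subtracted) = 8 568 053 mm⁴.
Radius of gyration: k = √(I/A) = √(8 568 053 / 2211.7) = 62.241 mm.

k_x ≈ 62.2 mm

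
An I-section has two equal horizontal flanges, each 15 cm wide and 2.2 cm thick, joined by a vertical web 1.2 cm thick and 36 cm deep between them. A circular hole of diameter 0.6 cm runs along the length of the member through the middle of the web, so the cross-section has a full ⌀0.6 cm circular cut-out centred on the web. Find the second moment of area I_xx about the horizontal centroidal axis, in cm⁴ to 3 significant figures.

Treat the section as a set of non-overlapping primitives; coordinates are from the bounding-box lower-left.
Bottom flange: 15 × 2.2, A = 33 cm², y = 1.1 cm, Ī = 13.31 cm⁴.
Web: 1.2 × 36, A = 43.2 cm², y = 20.2 cm, Ī = 4665.6 cm⁴.
Top flange: 15 × 2.2, A = 33 cm², y = 39.3 cm, Ī = 13.31 cm⁴.
Hole (subtracted): ⌀0.6, A = 0.28274 cm², y = 20.2 cm, Ī = 0.0063617 cm⁴.
By symmetry the centroid is at mid-height, ȳ = 20.2 cm.
Transfer each piece to the horizontal centroidal axis using Ī + A·d² with d = y − 20.2:
  bottom flange: d = -19.1 cm → contributes +12 052 cm⁴
  web: d = 0 cm → contributes +4665.6 cm⁴
  top flange: d = 19.1 cm → contributes +12 052 cm⁴
  hole: d = 0 cm → contributes −0.0063617 cm⁴
Total I = 28 770 cm⁴.

I_xx ≈ 2.88 × 10⁴ cm⁴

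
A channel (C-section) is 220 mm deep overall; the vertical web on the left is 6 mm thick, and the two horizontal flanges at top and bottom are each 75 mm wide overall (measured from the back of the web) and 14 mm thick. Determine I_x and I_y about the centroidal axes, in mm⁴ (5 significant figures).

I_x ≈ 2.5852 × 10⁷ mm⁴, I_y ≈ 1.8733 × 10⁶ mm⁴

Break the section into simple shapes (no overlaps), measuring from the bottom-left corner of the bounding box.
Web: 6 × 220, A = 1 320 mm², y = 110 mm, Ī = 5 324 000 mm⁴.
Top flange (beyond web): 69 × 14, A = 966 mm², y = 213 mm, Ī = 15 778 mm⁴.
Bottom flange (beyond web): 69 × 14, A = 966 mm², y = 7 mm, Ī = 15 778 mm⁴.
By symmetry the centroid is at mid-height, ȳ = 110 mm.
Transfer each piece to the centroidal x-axis using Ī + A·d² with d = y − 110:
  web: d = 0 mm → contributes +5 324 000 mm⁴
  top flange (beyond web): d = 103 mm → contributes +10 264 072 mm⁴
  bottom flange (beyond web): d = -103 mm → contributes +10 264 072 mm⁴
Total I = 25 852 144 mm⁴.
For the y-axis: x̄ = 25.2786 mm.
Repeating about the centroidal y-axis gives I_y = 1 873 272 mm⁴.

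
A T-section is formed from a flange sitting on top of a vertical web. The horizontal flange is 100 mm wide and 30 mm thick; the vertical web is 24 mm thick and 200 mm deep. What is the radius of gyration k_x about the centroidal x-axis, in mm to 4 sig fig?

k_x ≈ 72.18 mm

Split into non-overlapping primitives; take the origin at the lower-left of the bounding box.
Flange: 100 × 30, A = 3 000 mm², y = 215 mm, Ī = 225 000 mm⁴.
Web: 24 × 200, A = 4 800 mm², y = 100 mm, Ī = 16 000 000 mm⁴.
Centroid: ȳ = ΣA·y / ΣA = 144.231 mm.
Transfer each piece to the centroidal x-axis using Ī + A·d² with d = y − 144.231:
  flange: d = 70.7692 mm → contributes +15 249 852 mm⁴
  web: d = -44.2308 mm → contributes +25 390 533 mm⁴
Total I = 40 640 385 mm⁴.
Radius of gyration: k = √(I/A) = √(40 640 385 / 7 800) = 72.1824 mm.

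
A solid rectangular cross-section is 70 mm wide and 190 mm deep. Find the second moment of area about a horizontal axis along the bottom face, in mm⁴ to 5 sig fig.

I_base ≈ 1.6004 × 10⁸ mm⁴

The section: 70 × 190, A = 13 300 mm², y = 95 mm, Ī = 40 010 833 mm⁴.
Transfer it to the base of the section using Ī + A·d² with d = y − 0:
  the section: d = 95 mm → contributes +160 043 333 mm⁴
Total I = 160 043 333 mm⁴.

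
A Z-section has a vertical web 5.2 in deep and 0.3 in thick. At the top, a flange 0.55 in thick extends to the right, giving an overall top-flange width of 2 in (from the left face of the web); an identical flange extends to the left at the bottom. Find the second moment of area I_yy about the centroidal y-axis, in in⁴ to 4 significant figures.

I_yy ≈ 2.332 in⁴

Break the section into simple shapes (no overlaps), measuring from the bottom-left corner of the bounding box.
Web: 0.3 × 5.2, A = 1.56 in², x = 1.85 in, Ī = 0.0117 in⁴.
Top flange (beyond web): 1.7 × 0.55, A = 0.935 in², x = 2.85 in, Ī = 0.225179 in⁴.
Bottom flange (beyond web): 1.7 × 0.55, A = 0.935 in², x = 0.85 in, Ī = 0.225179 in⁴.
Centroid: x̄ = ΣA·x / ΣA = 1.85 in.
Transfer each piece to the centroidal y-axis using Ī + A·d² with d = x − 1.85:
  web: d = 0 in → contributes +0.0117 in⁴
  top flange (beyond web): d = 1 in → contributes +1.16018 in⁴
  bottom flange (beyond web): d = -1 in → contributes +1.16018 in⁴
Total I = 2.33206 in⁴.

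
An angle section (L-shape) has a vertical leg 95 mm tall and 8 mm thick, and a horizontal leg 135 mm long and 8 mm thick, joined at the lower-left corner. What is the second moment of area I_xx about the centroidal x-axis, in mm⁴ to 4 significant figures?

Break the section into simple shapes (no overlaps), measuring from the bottom-left corner of the bounding box.
Vertical leg: 8 × 95, A = 760 mm², y = 47.5 mm, Ī = 571 583 mm⁴.
Horizontal leg (remainder): 127 × 8, A = 1 016 mm², y = 4 mm, Ī = 5418.67 mm⁴.
Centroid: ȳ = ΣA·y / ΣA = 22.6149 mm.
Transfer each piece to the centroidal x-axis using Ī + A·d² with d = y − 22.6149:
  vertical leg: d = 24.8851 mm → contributes +1 042 228 mm⁴
  horizontal leg (remainder): d = -18.6149 mm → contributes +357 476 mm⁴
Total I = 1 399 705 mm⁴.

I_xx ≈ 1.400 × 10⁶ mm⁴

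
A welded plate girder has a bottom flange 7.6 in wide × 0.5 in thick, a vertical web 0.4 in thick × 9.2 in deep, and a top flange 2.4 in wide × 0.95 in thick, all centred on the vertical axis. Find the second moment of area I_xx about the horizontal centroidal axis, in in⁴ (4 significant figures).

Break the section into simple shapes (no overlaps), measuring from the bottom-left corner of the bounding box.
Bottom plate: 7.6 × 0.5, A = 3.8 in², y = 0.25 in, Ī = 0.0791667 in⁴.
Web plate: 0.4 × 9.2, A = 3.68 in², y = 5.1 in, Ī = 25.9563 in⁴.
Top plate: 2.4 × 0.95, A = 2.28 in², y = 10.175 in, Ī = 0.171475 in⁴.
Centroid: ȳ = ΣA·y / ΣA = 4.39723 in.
Transfer each piece to the horizontal centroidal axis using Ī + A·d² with d = y − 4.39723:
  bottom plate: d = -4.14723 in → contributes +65.4374 in⁴
  web plate: d = 0.702766 in → contributes +27.7737 in⁴
  top plate: d = 5.77777 in → contributes +76.2838 in⁴
Total I = 169.495 in⁴.

I_xx ≈ 169.5 in⁴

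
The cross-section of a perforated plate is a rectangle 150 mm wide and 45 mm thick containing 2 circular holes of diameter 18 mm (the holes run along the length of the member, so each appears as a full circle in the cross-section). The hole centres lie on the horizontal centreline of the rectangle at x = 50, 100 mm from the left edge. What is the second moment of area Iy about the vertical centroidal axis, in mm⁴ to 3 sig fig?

Iy ≈ 1.23 × 10⁷ mm⁴

Split into non-overlapping primitives; take the origin at the lower-left of the bounding box.
Plate: 150 × 45, A = 6 750 mm², x = 75 mm, Ī = 12 656 250 mm⁴.
Hole 1 (subtracted): ⌀18, A = 254.47 mm², x = 50 mm, Ī = 5 153 mm⁴.
Hole 2 (subtracted): ⌀18, A = 254.47 mm², x = 100 mm, Ī = 5 153 mm⁴.
By symmetry the centroid is at mid-width, x̄ = 75 mm.
Transfer each piece to the vertical centroidal axis using Ī + A·d² with d = x − 75:
  plate: d = 0 mm → contributes +12 656 250 mm⁴
  hole 1: d = -25 mm → contributes −164 196 mm⁴
  hole 2: d = 25 mm → contributes −164 196 mm⁴
Total I = 12 327 858 mm⁴.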